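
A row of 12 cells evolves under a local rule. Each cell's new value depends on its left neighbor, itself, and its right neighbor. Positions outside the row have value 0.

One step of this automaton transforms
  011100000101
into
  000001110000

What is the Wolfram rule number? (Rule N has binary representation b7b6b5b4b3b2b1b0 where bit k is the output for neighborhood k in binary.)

position 2: 111 → 0  (bit 7 = 0)
position 3: 110 → 0  (bit 6 = 0)
position 10: 101 → 0  (bit 5 = 0)
position 4: 100 → 0  (bit 4 = 0)
position 1: 011 → 0  (bit 3 = 0)
position 9: 010 → 0  (bit 2 = 0)
position 0: 001 → 0  (bit 1 = 0)
position 5: 000 → 1  (bit 0 = 1)
bits b7..b0 = 00000001 = 1

1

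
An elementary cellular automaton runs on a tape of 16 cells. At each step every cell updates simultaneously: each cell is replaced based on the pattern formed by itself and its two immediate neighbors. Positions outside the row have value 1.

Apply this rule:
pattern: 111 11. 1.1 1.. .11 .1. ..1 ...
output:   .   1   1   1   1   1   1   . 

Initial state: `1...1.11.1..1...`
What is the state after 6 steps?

11.11111111111.1
.111.........111
11.11.......11..
.11111.....11111
11...11...11....
.11.1111.1111..1

.11.1111.1111..1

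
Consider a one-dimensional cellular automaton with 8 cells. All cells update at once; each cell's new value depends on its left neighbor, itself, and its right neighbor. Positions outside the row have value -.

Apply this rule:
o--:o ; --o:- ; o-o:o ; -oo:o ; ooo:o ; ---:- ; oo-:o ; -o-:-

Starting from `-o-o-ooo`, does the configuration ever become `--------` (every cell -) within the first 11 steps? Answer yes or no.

--o-oooo
---ooooo
---ooooo  (fixed point — unchanged through step 11)
step 11 is ---ooooo, still not uniform -

no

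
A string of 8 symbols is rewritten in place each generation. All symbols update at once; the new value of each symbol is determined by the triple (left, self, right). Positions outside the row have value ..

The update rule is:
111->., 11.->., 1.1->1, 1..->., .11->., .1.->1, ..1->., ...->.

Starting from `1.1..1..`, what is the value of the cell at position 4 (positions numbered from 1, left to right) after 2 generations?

.

111..1..
.....1..
position 4 holds .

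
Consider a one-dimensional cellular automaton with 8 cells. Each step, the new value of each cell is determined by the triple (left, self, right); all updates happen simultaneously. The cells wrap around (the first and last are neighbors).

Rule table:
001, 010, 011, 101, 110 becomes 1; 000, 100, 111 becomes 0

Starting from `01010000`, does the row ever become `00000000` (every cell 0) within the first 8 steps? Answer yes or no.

no

11110000
10010001
10110011
11110110
10011111
10110000
11110001
00010011
step 8 is 00010011, still not uniform 0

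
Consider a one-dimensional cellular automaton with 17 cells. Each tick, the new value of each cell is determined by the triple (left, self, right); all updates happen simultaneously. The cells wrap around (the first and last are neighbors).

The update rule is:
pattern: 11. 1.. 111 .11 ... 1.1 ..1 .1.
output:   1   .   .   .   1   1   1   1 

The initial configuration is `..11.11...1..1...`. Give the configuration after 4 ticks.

tick 1: 11.11.1.111.11.11
tick 2: .11.1111..11.11..
tick 3: 1.11...1.1.11.1.1
tick 4: 11.1.111111.1111.

11.1.111111.1111.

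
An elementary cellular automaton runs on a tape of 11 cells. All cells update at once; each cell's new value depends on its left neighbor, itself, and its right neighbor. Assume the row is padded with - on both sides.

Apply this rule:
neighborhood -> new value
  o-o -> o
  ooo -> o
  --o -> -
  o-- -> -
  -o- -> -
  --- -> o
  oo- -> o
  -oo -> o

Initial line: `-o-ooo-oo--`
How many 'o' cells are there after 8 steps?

--ooooooo-o
o-oooooooo-
-ooooooooo-
-ooooooooo-  (fixed point — unchanged through step 8)
count of o: 9

9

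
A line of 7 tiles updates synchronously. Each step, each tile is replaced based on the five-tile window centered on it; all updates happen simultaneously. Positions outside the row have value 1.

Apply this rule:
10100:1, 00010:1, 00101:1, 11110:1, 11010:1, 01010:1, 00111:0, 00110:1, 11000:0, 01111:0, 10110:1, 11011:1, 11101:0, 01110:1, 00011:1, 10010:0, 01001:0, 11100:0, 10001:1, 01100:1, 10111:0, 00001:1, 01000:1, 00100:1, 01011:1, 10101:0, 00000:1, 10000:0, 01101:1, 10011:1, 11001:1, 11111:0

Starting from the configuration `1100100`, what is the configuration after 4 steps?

step 1: 1010101
step 2: 0101010
step 3: 1010101  (repeats step 1; period 2)
step 4: 0101010

0101010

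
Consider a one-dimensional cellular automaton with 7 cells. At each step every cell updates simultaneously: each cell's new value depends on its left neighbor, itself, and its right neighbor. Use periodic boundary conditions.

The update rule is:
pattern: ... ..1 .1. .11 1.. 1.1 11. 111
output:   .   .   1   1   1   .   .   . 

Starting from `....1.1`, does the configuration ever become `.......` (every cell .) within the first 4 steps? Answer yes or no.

1...1.1
.1..1.1
.11.1.1
.1..1.1
step 4 is .1..1.1, still not uniform .

no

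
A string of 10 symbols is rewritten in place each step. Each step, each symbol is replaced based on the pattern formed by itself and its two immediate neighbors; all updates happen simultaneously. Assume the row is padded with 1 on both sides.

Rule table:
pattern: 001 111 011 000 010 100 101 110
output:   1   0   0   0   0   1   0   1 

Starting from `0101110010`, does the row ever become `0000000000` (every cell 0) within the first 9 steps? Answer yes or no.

no

0000011100
1000100111
1101011000
0100001101
0010010100
1101100011
0100110100
0011010011
1101001100
step 9 is 1101001100, still not uniform 0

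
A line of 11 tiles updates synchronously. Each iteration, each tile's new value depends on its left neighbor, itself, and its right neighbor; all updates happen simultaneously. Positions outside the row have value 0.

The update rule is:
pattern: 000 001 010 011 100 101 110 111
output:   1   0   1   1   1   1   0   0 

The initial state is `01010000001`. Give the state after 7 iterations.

01111111101
01000000011
01111111010
01000000111
01111110100
01000001111
01111101000

01111101000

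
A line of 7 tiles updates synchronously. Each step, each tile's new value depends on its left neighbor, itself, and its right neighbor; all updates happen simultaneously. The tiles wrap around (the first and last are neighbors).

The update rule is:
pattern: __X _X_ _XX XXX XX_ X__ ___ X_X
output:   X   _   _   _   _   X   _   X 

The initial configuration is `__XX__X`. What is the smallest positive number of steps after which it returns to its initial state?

2

XX__XX_
__XX__X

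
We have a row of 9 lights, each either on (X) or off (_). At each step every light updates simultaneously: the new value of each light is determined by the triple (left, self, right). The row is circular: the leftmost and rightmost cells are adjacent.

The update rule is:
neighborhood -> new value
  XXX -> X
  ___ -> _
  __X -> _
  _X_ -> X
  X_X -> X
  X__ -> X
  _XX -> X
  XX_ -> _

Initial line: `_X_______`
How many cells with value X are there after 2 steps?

_XX______
_X_X_____
count of X: 2

2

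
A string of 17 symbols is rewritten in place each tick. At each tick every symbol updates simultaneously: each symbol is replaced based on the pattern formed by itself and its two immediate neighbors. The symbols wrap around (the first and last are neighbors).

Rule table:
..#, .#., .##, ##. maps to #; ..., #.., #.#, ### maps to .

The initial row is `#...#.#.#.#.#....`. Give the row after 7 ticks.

#.#.#.#.#.#.#.##.

#..##.#.#.#.#...#
#.###.#.#.#.#..##
#.#.#.#.#.#.#.##.
#.#.#.#.#.#.#.##.  (fixed point — unchanged through tick 7)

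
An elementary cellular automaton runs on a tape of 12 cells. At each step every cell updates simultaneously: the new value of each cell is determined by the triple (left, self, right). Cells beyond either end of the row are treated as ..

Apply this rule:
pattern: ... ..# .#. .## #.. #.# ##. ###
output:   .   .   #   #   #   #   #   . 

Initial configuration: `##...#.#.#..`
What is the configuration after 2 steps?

#.##.#....##

###..######.
#.##.#....##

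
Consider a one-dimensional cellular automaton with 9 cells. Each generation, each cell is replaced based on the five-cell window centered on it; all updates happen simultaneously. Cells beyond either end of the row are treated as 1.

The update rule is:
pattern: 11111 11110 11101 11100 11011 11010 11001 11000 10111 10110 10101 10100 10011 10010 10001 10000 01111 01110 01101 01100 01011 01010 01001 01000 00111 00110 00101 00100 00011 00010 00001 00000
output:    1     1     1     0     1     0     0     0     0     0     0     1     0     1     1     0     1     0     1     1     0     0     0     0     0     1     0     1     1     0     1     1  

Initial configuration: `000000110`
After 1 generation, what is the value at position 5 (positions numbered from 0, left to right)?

001111111
position 5 holds 1

1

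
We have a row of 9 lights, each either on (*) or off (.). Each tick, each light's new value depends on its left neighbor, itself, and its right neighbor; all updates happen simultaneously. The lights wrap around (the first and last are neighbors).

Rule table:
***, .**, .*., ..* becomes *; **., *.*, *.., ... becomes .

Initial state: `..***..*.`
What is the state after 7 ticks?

**..***..

tick 1: .***..**.
tick 2: ***..**..
tick 3: **..**..*
tick 4: *..**..**
tick 5: ..**..***
tick 6: .**..***.
tick 7: **..***..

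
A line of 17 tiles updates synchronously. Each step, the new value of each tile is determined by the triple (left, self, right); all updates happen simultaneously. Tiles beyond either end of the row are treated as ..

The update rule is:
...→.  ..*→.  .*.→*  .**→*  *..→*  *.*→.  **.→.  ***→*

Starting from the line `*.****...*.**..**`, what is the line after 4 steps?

*.*.*.**.*.*.*.**

step 1: *.***.*..*.*.*.*.
step 2: *.**..**.*.*.*.**
step 3: *.*.*.*..*.*.*.*.
step 4: *.*.*.**.*.*.*.**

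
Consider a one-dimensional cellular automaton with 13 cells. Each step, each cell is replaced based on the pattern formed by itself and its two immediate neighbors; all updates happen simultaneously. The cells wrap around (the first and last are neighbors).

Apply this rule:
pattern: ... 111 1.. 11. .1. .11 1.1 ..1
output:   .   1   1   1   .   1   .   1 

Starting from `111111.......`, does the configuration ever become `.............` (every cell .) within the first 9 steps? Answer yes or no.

no

1111111.....1
11111111...11
111111111.111
111111111.111  (fixed point — unchanged through step 9)
step 9 is 111111111.111, still not uniform .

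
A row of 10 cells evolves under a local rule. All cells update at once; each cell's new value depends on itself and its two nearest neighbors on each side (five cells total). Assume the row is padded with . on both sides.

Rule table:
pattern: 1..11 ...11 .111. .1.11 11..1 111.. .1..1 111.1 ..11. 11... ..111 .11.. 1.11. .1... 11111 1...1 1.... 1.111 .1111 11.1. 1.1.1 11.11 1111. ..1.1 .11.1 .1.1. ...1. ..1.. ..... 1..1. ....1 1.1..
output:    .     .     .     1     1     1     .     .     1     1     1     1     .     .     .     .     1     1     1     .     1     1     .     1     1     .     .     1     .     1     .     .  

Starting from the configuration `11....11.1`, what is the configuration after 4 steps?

1..111....

step 1: 1111..11..
step 2: 11.11.1111
step 3: 111.1111.1
step 4: 1..111....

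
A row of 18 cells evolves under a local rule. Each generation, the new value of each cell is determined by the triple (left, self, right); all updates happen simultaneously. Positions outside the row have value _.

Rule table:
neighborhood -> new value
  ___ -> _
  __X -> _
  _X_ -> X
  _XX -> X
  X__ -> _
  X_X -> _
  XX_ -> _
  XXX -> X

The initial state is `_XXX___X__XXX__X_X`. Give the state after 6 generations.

_X_____X__X____X_X

generation 1: _XX____X__XX___X_X
generation 2: _X_____X__X____X_X
generation 3: _X_____X__X____X_X  (fixed point — unchanged through generation 6)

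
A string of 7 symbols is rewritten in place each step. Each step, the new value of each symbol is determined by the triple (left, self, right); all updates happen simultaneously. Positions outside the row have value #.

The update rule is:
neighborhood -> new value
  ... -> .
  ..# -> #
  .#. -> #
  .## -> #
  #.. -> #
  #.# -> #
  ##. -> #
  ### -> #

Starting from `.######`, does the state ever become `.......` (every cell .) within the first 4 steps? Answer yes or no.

#######
#######  (fixed point — unchanged through step 4)
step 4 is #######, still not uniform .

no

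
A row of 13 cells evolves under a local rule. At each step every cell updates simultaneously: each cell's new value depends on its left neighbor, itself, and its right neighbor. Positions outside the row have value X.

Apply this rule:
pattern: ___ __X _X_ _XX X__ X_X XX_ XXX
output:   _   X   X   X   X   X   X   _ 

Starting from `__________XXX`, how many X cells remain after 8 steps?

X________XX__
XX______XXXXX
_XX____XX____
XXXX__XXXX__X
___XXXX__XXXX
X_XX__XXXX___
XXXXXXX__XX_X
______XXXXXXX
count of X: 7

7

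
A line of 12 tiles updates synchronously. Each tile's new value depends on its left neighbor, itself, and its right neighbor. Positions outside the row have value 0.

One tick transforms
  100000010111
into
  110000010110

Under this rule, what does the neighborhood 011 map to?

At position 9 the neighborhood is 011; the next row has 1 there.

1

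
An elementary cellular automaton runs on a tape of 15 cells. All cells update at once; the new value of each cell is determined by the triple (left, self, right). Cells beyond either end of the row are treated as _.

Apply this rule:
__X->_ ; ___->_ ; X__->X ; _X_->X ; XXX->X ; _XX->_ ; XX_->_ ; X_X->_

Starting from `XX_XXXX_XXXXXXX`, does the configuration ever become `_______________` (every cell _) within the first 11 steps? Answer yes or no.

no

step 1: ____XX___XXXXX_
step 2: ______X___XXX_X
step 3: ______XX___X__X
step 4: ________X__XX_X
step 5: ________XX____X
step 6: __________X___X
step 7: __________XX__X
step 8: ____________X_X
step 9: ____________X_X  (fixed point — unchanged through step 11)
step 11 is ____________X_X, still not uniform _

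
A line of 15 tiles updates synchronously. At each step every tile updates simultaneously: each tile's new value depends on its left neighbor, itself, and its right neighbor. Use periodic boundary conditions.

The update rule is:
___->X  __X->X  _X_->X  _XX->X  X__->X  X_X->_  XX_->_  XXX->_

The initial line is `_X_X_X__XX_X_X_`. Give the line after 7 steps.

XX_X_XXXX__X_XX
___X_X___XXX_X_
XXXX_XXXXX___XX
_____X____XXXX_
XXXXXXXXXXX___X
___________XXXX
XXXXXXXXXXXX___

XXXXXXXXXXXX___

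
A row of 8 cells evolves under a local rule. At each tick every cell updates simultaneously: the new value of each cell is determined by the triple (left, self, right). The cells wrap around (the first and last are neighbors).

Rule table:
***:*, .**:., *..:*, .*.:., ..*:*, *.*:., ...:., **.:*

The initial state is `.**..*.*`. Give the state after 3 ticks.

*...***.

tick 1: ..***...
tick 2: .*.***..
tick 3: *...***.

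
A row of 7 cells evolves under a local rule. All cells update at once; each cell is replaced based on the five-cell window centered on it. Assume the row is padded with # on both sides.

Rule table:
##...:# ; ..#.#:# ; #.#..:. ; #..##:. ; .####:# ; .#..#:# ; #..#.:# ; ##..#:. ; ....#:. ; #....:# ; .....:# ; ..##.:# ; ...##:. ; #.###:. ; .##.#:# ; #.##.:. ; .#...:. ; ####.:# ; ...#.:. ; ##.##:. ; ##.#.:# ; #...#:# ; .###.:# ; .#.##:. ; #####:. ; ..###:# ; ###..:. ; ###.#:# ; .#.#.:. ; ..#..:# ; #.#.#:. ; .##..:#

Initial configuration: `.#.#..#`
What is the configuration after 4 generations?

generation 1: #...#.#
generation 2: .##.#..
generation 3: ..##.#.
generation 4: ..###..

..###..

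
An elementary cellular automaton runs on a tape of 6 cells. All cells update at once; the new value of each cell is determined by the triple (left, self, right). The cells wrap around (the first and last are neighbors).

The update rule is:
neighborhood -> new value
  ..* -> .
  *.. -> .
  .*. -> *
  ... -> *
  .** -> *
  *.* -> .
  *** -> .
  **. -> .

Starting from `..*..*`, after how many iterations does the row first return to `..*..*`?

..*..*

1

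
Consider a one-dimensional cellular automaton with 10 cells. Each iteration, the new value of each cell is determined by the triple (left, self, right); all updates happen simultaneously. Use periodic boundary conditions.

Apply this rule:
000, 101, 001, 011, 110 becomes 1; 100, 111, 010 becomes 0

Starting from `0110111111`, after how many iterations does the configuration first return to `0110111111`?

1111100001
0000101111
0111011001
1101111010
1111001101
0001011111
0110110001
1111110110
1000011111
1011110000
0110010111
1110101101
0011011111
0111110001
1100010110
1101101111
0111111000
1100001011
0101110110
1011011110
0111110011
1100010111
0101101100
1011111101
1110000111
0010111100
1101100101
0111101011
1100110111
0101111100
1011000101
1111011011
0001111110
1111000010
1001011101
1010110111
1101111100
1111000101
0001011011
0110111111

40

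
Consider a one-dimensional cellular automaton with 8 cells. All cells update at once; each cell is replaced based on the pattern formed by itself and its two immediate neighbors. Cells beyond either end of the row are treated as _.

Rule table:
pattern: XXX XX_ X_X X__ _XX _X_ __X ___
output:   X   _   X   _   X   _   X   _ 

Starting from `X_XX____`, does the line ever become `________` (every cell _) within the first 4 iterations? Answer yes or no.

yes

iteration 1: _XX_____
iteration 2: XX______
iteration 3: X_______
iteration 4: ________
all cells are _ at iteration 4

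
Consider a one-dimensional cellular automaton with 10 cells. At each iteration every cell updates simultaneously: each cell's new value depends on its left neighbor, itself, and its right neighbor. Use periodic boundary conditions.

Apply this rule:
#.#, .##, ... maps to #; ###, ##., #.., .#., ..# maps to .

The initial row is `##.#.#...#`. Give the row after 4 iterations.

iteration 1: ..#.#..#.#
iteration 2: ...#....#.
iteration 3: ##...##...
iteration 4: #..#.#..#.

#..#.#..#.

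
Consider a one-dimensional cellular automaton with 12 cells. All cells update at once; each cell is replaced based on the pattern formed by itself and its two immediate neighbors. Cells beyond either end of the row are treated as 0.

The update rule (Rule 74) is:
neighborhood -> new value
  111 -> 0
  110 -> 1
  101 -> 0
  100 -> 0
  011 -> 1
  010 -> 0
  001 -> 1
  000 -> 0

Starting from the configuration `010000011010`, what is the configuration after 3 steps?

step 1: 100000111000
step 2: 000001101000
step 3: 000011100000

000011100000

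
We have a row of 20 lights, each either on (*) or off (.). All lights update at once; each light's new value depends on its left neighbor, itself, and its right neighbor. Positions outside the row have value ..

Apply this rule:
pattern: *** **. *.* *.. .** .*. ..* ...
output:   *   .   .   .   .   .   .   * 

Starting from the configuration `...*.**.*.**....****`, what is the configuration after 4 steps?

step 1: **...........**..**.
step 2: ...*********........
step 3: **..*******..*******
step 4: .....*****....*****.

.....*****....*****.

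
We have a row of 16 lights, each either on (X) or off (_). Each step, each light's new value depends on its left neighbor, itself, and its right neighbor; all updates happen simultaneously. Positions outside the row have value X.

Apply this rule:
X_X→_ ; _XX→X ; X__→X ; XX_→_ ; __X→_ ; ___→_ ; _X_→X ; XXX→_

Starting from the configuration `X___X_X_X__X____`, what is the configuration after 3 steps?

_X__X_X_XX_XX___
_XX_X_X_X__X_X__
_X__X_X_XX_X_XX_

_X__X_X_XX_X_XX_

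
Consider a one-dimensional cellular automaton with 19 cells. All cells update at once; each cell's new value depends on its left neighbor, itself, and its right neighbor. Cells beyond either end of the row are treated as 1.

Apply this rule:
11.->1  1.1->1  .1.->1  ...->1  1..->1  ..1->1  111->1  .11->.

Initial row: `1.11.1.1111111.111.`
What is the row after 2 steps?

11.1111.1111111.111
111.1111.1111111.11

111.1111.1111111.11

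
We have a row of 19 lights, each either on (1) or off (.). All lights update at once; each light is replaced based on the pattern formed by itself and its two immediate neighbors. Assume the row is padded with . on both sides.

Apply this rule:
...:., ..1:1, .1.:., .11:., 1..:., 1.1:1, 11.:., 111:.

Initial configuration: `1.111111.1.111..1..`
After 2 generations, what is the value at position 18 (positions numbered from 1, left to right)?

.

.1......1.1....1...
1......1.1....1....
position 18 holds .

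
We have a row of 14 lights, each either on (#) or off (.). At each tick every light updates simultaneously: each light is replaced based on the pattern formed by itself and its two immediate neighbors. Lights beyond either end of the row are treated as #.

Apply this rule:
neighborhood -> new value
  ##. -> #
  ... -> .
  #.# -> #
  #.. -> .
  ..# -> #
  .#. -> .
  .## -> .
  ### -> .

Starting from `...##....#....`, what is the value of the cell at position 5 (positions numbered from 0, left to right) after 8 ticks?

.

..#.#...#....#
.#.#...#....#.
#.#...#....#.#
##...#....#.#.
.#..#....#.#.#
#..#....#.#.#.
#.#....#.#.#.#
##....#.#.#.#.
position 5 holds .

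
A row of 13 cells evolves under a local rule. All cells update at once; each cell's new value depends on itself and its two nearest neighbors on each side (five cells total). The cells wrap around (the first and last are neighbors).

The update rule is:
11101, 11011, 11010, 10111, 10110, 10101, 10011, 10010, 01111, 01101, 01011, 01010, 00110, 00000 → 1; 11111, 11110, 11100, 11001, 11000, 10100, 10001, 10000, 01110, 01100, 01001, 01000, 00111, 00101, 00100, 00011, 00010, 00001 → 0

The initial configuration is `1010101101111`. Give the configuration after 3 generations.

1000111111000

1111111111100
0100000000001
1000111111000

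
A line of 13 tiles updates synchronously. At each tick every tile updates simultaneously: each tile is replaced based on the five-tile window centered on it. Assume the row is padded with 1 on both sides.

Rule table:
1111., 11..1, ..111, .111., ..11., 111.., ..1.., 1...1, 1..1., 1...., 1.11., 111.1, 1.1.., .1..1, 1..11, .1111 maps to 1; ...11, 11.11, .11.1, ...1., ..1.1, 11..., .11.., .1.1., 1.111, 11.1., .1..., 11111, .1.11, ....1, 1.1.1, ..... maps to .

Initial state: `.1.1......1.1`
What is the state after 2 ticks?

.1...1.1.....

...1.1.......
.1...1.1.....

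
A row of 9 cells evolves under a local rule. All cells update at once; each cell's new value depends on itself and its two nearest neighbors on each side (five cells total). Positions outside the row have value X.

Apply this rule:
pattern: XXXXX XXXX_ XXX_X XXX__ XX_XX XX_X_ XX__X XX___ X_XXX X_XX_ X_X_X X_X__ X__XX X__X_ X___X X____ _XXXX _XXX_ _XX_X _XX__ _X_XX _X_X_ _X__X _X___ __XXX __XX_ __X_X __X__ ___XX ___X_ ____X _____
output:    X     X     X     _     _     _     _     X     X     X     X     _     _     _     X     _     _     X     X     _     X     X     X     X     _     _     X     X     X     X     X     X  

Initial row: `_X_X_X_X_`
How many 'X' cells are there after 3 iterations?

_XXXXXXXX
_X_XXXXXX
_XXX_XXXX
count of X: 7

7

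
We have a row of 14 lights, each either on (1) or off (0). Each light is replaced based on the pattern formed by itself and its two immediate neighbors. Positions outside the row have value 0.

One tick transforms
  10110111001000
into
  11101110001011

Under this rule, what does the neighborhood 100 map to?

At position 8 the neighborhood is 100; the next row has 0 there.

0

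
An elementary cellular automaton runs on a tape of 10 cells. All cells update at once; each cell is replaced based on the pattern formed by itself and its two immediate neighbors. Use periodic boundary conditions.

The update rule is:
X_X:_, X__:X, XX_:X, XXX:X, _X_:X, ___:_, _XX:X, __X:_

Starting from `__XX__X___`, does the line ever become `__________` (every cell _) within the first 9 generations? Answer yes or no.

__XXX_XX__
__XXX_XXX_
__XXX_XXXX
X_XXX_XXXX
X_XXX_XXXX  (fixed point — unchanged through generation 9)
generation 9 is X_XXX_XXXX, still not uniform _

no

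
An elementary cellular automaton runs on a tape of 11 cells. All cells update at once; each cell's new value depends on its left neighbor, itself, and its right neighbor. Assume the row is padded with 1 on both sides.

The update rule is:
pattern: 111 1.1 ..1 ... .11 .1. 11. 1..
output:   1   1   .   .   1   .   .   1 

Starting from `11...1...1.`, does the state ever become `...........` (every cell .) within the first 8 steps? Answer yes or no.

1.1...1...1
.1.1...1..1
1.1.1...1.1
.1.1.1...11
1.1.1.1..11
.1.1.1.1.11
1.1.1.1.111
.1.1.1.1111
step 8 is .1.1.1.1111, still not uniform .

no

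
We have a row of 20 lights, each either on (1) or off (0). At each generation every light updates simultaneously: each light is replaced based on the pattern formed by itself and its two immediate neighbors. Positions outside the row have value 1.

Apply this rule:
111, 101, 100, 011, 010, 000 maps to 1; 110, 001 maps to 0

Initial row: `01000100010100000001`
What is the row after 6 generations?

11110111011111111101
11101110111111111011
11011101111111110111
10111011111111101111
01110111111111011111
11101111111110111111

11101111111110111111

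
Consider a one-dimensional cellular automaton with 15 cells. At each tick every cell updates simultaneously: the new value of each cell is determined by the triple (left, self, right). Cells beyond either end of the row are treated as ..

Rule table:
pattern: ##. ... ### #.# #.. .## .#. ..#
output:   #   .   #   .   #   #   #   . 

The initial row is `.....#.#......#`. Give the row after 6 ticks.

.....#.######.#

tick 1: .....#.##.....#
tick 2: .....#.###....#
tick 3: .....#.####...#
tick 4: .....#.#####..#
tick 5: .....#.######.#
tick 6: .....#.######.#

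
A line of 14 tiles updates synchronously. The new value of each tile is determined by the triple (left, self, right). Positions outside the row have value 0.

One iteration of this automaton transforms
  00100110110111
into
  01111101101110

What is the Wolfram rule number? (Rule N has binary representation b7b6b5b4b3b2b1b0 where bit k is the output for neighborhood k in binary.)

position 12: 111 → 1  (bit 7 = 1)
position 6: 110 → 0  (bit 6 = 0)
position 7: 101 → 1  (bit 5 = 1)
position 3: 100 → 1  (bit 4 = 1)
position 5: 011 → 1  (bit 3 = 1)
position 2: 010 → 1  (bit 2 = 1)
position 1: 001 → 1  (bit 1 = 1)
position 0: 000 → 0  (bit 0 = 0)
bits b7..b0 = 10111110 = 190

190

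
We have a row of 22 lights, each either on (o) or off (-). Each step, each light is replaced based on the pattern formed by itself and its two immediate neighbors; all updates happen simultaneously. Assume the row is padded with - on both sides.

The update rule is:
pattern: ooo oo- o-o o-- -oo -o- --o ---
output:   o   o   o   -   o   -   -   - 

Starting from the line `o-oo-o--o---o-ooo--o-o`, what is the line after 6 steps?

-oooo--------oooo-----

-oooo--------oooo---o-
-oooo--------oooo-----
-oooo--------oooo-----  (fixed point — unchanged through step 6)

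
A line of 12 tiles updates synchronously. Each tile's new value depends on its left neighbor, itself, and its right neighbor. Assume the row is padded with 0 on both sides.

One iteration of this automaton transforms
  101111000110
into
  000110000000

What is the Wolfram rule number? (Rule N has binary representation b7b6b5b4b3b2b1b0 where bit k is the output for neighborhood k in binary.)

position 3: 111 → 1  (bit 7 = 1)
position 5: 110 → 0  (bit 6 = 0)
position 1: 101 → 0  (bit 5 = 0)
position 6: 100 → 0  (bit 4 = 0)
position 2: 011 → 0  (bit 3 = 0)
position 0: 010 → 0  (bit 2 = 0)
position 8: 001 → 0  (bit 1 = 0)
position 7: 000 → 0  (bit 0 = 0)
bits b7..b0 = 10000000 = 128

128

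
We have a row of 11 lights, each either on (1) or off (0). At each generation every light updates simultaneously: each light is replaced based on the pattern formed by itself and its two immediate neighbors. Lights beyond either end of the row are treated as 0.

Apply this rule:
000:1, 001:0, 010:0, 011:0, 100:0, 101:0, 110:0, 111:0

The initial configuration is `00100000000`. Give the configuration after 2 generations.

generation 1: 10001111111
generation 2: 00100000000

00100000000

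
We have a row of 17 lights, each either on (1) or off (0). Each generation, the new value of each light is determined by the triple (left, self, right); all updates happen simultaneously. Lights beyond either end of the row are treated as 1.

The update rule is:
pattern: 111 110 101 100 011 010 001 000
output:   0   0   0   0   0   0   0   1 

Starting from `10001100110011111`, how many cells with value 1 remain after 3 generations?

2

generation 1: 00100000000000000
generation 2: 00001111111111110
generation 3: 01100000000000000
count of 1: 2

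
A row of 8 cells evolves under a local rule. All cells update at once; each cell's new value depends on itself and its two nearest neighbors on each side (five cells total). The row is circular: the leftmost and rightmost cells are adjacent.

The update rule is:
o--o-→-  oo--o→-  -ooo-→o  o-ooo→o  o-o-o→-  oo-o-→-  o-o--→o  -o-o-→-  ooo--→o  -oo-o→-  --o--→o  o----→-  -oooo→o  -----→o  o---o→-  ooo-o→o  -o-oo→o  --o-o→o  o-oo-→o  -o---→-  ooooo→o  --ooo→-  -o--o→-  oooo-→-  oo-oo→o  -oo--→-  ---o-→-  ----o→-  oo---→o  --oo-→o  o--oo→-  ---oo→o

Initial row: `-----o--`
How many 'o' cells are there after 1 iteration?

ooo--o--
count of o: 4

4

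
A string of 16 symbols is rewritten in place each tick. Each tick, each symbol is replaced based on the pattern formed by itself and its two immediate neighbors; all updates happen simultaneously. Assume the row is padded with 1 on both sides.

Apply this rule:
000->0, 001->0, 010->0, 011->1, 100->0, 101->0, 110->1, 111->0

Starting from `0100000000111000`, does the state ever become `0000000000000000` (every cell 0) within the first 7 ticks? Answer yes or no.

yes

0000000000101000
0000000000000000
all cells are 0 at tick 2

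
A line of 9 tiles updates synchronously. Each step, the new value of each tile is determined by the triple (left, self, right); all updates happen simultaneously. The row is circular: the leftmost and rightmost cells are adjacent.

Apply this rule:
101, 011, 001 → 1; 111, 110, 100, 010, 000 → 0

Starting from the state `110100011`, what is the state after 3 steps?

100011000

step 1: 001000110
step 2: 010001100
step 3: 100011000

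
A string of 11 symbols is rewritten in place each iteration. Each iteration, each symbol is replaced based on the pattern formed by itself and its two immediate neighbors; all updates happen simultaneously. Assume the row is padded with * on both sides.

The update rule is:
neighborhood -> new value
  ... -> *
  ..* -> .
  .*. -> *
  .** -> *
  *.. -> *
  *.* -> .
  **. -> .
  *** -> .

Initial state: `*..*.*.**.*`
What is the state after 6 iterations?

.*.*.*.**.*

.*.*.*.*..*
.*.*.*.**.*
.*.*.*.*..*  (repeats iteration 1; period 2)
iteration 6: .*.*.*.**.*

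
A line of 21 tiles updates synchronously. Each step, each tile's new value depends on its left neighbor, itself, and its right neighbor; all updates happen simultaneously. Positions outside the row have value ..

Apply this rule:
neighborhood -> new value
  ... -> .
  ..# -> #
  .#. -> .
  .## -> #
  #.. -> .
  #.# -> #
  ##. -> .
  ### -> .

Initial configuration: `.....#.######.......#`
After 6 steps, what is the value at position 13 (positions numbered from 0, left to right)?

.

....#.##...........#.
...#.##...........#..
..#.##...........#...
.#.##...........#....
#.##...........#.....
.##...........#......
position 13 holds .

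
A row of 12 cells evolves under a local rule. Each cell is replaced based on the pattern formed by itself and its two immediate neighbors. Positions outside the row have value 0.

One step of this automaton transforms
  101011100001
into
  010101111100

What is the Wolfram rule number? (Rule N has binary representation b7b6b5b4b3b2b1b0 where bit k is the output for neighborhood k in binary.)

241

position 5: 111 → 1  (bit 7 = 1)
position 6: 110 → 1  (bit 6 = 1)
position 1: 101 → 1  (bit 5 = 1)
position 7: 100 → 1  (bit 4 = 1)
position 4: 011 → 0  (bit 3 = 0)
position 0: 010 → 0  (bit 2 = 0)
position 10: 001 → 0  (bit 1 = 0)
position 8: 000 → 1  (bit 0 = 1)
bits b7..b0 = 11110001 = 241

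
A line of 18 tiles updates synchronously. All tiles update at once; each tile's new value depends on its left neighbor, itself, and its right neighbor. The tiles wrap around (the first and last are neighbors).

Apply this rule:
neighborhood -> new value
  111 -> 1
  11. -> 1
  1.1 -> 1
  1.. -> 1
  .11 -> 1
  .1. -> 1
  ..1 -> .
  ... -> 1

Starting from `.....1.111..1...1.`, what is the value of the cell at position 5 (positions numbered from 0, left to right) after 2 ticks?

1

1111.111111.111.11
111111111111111111
position 5 holds 1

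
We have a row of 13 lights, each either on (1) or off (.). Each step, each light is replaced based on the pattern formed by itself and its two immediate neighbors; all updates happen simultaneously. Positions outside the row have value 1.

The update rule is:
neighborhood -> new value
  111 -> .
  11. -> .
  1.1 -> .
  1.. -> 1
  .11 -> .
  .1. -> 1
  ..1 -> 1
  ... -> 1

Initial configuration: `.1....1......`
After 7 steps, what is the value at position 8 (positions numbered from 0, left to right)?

step 1: .111111111111
step 2: .............
step 3: 1111111111111
step 4: .............  (repeats step 2; period 2)
step 7: 1111111111111
position 8 holds 1

1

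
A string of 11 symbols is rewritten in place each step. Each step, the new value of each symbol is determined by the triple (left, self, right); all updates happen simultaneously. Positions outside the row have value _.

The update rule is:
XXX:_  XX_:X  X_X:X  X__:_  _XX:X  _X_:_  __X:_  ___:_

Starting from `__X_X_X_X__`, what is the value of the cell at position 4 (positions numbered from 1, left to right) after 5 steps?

___X_X_X___
____X_X____
_____X_____
___________
___________
position 4 holds _

_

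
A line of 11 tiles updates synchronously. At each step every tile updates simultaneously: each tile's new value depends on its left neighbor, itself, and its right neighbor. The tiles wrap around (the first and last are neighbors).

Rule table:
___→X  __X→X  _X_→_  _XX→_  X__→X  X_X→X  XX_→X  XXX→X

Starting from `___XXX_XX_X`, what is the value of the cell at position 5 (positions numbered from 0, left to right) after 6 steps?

X

XXX_XXX_XX_
_XXX_XXX_XX
X_XXX_XXX_X
XX_XXX_XXX_
_XX_XXX_XXX
X_XX_XXX_XX
position 5 holds X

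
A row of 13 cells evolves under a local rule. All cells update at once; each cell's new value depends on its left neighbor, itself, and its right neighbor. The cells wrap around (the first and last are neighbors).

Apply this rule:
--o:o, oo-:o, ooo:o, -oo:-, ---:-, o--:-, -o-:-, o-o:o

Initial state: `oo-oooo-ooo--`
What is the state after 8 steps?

oo-oo-o-oo-oo

step 1: -oo-oooo-oo-o
step 2: o-oo-oooo-oo-
step 3: -o-oo-oooo-oo
step 4: o-o-oo-oooo-o
step 5: oo-o-oo-oooo-
step 6: -oo-o-oo-oooo
step 7: o-oo-o-oo-ooo
step 8: oo-oo-o-oo-oo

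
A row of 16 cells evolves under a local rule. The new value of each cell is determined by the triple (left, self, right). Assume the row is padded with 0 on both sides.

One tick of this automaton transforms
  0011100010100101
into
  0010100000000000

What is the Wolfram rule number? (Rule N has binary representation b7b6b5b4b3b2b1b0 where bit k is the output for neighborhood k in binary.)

72

position 3: 111 → 0  (bit 7 = 0)
position 4: 110 → 1  (bit 6 = 1)
position 9: 101 → 0  (bit 5 = 0)
position 5: 100 → 0  (bit 4 = 0)
position 2: 011 → 1  (bit 3 = 1)
position 8: 010 → 0  (bit 2 = 0)
position 1: 001 → 0  (bit 1 = 0)
position 0: 000 → 0  (bit 0 = 0)
bits b7..b0 = 01001000 = 72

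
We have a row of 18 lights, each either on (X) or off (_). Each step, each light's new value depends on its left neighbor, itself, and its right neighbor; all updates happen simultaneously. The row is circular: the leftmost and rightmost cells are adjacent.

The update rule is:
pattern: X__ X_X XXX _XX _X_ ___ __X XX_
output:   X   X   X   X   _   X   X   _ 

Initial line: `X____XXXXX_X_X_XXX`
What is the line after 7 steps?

_XXXXXXXX_X_X_XXXX
XXXXXXXX_X_X_XXXX_
XXXXXXX_X_X_XXXX_X
XXXXXX_X_X_XXXX_XX
XXXXX_X_X_XXXX_XXX
XXXX_X_X_XXXX_XXXX
XXX_X_X_XXXX_XXXXX

XXX_X_X_XXXX_XXXXX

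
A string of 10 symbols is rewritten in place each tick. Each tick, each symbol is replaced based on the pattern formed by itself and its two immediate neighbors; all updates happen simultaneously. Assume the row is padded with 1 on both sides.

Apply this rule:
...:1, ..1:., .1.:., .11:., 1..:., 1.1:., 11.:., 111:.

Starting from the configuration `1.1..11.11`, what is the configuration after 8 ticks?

tick 1: ..........
tick 2: .11111111.
tick 3: ..........  (repeats tick 1; period 2)
tick 8: .11111111.

.11111111.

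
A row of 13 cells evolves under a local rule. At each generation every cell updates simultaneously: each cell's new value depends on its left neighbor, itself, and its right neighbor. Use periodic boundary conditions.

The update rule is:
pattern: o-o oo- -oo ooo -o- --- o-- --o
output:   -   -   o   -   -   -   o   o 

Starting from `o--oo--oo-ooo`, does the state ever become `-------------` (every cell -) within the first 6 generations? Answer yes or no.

no

-ooo-ooo--o--
oo---o--oo-o-
o-o-o-ooo----
------o--o--o
o----o-oo-oo-
-o--o--o--o--
generation 6 is -o--o--o--o--, still not uniform -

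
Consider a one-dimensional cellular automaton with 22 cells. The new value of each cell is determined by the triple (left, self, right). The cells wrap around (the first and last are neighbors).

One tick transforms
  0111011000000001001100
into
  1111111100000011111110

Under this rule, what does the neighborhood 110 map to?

1

At position 3 the neighborhood is 110; the next row has 1 there.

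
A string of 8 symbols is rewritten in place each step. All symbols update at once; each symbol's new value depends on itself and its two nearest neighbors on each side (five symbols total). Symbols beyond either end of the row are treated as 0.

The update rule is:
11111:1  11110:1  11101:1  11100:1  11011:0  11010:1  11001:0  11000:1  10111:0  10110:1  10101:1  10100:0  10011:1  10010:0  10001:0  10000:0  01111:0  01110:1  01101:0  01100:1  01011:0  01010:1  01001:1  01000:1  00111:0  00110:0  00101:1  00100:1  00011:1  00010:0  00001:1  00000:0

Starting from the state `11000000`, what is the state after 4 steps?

01100000
10110000
10111000
10011100

10011100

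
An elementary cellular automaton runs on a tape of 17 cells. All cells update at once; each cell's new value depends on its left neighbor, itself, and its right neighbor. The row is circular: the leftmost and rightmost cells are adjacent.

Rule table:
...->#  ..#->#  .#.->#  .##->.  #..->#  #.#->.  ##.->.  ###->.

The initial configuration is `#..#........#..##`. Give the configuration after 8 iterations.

#..............##

iteration 1: .##############..
iteration 2: #..............##
iteration 3: .##############..  (repeats iteration 1; period 2)
iteration 8: #..............##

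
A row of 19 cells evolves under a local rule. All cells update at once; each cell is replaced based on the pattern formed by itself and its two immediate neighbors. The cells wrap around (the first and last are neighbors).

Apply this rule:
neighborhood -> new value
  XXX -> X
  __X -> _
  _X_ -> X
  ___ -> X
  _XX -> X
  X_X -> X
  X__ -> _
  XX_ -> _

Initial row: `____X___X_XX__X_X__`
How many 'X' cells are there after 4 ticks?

14

XXX_X_X_XXX___XXX_X
XX_XXXXXXX__X_XX_XX
X_XXXXXXX___XXX_XXX
_XXXXXXX__X_XX_XXXX
count of X: 14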